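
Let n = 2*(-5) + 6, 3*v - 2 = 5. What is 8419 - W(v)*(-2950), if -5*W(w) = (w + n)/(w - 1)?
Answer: 18313/2 ≈ 9156.5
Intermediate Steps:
v = 7/3 (v = ⅔ + (⅓)*5 = ⅔ + 5/3 = 7/3 ≈ 2.3333)
n = -4 (n = -10 + 6 = -4)
W(w) = -(-4 + w)/(5*(-1 + w)) (W(w) = -(w - 4)/(5*(w - 1)) = -(-4 + w)/(5*(-1 + w)))
8419 - W(v)*(-2950) = 8419 - (4 - 1*7/3)/(5*(-1 + 7/3))*(-2950) = 8419 - (4 - 7/3)/(5*(4/3))*(-2950) = 8419 - (⅕)*(¾)*(5/3)*(-2950) = 8419 - (-2950)/4 = 8419 - 1*(-1475/2) = 8419 + 1475/2 = 18313/2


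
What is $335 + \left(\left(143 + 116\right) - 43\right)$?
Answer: $551$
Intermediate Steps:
$335 + \left(\left(143 + 116\right) - 43\right) = 335 + \left(259 - 43\right) = 335 + 216 = 551$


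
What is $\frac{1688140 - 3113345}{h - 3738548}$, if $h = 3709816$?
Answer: $\frac{1425205}{28732} \approx 49.603$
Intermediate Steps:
$\frac{1688140 - 3113345}{h - 3738548} = \frac{1688140 - 3113345}{3709816 - 3738548} = - \frac{1425205}{-28732} = \left(-1425205\right) \left(- \frac{1}{28732}\right) = \frac{1425205}{28732}$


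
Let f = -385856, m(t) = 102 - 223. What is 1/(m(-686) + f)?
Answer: -1/385977 ≈ -2.5908e-6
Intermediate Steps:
m(t) = -121
1/(m(-686) + f) = 1/(-121 - 385856) = 1/(-385977) = -1/385977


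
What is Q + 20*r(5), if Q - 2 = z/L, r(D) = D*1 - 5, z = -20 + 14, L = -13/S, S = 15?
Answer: 116/13 ≈ 8.9231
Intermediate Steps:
L = -13/15 ≈ -0.86667
z = -6
r(D) = -5 + D (r(D) = D - 5 = -5 + D)
Q = 116/13 (Q = 2 - 6/(-13/15) = 2 - 6*(-15/13) = 2 + 90/13 = 116/13 ≈ 8.9231)
Q + 20*r(5) = 116/13 + 20*(-5 + 5) = 116/13 + 20*0 = 116/13 + 0 = 116/13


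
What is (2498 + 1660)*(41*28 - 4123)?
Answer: -12370050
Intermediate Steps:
(2498 + 1660)*(41*28 - 4123) = 4158*(1148 - 4123) = 4158*(-2975) = -12370050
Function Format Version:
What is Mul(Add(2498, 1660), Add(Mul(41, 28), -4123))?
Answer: -12370050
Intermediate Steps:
Mul(Add(2498, 1660), Add(Mul(41, 28), -4123)) = Mul(4158, Add(1148, -4123)) = Mul(4158, -2975) = -12370050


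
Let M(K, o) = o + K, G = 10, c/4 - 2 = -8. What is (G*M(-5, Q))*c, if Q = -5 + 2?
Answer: 1920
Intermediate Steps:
c = -24 (c = 8 + 4*(-8) = 8 - 32 = -24)
Q = -3
M(K, o) = K + o
(G*M(-5, Q))*c = (10*(-5 - 3))*(-24) = (10*(-8))*(-24) = -80*(-24) = 1920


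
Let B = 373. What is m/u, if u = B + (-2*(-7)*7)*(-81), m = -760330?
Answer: 152066/1513 ≈ 100.51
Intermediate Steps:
u = -7565 (u = 373 + (-2*(-7)*7)*(-81) = 373 + (14*7)*(-81) = 373 + 98*(-81) = 373 - 7938 = -7565)
m/u = -760330/(-7565) = -760330*(-1/7565) = 152066/1513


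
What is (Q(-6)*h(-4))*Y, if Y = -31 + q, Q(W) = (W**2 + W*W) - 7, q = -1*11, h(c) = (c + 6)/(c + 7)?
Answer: -1820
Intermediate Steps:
h(c) = (6 + c)/(7 + c)
q = -11
Q(W) = -7 + 2*W**2 (Q(W) = (W**2 + W**2) - 7 = 2*W**2 - 7 = -7 + 2*W**2)
Y = -42 (Y = -31 - 11 = -42)
(Q(-6)*h(-4))*Y = ((-7 + 2*(-6)**2)*((6 - 4)/(7 - 4)))*(-42) = ((-7 + 2*36)*(2/3))*(-42) = ((-7 + 72)*((1/3)*2))*(-42) = (65*(2/3))*(-42) = (130/3)*(-42) = -1820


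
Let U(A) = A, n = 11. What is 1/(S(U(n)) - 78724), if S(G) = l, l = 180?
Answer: -1/78544 ≈ -1.2732e-5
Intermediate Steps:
S(G) = 180
1/(S(U(n)) - 78724) = 1/(180 - 78724) = 1/(-78544) = -1/78544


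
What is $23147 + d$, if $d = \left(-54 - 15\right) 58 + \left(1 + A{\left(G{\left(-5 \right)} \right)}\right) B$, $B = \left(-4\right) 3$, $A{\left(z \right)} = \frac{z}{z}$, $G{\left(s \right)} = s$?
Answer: $19121$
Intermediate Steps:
$A{\left(z \right)} = 1$
$B = -12$
$d = -4026$ ($d = \left(-54 - 15\right) 58 + \left(1 + 1\right) \left(-12\right) = \left(-69\right) 58 + 2 \left(-12\right) = -4002 - 24 = -4026$)
$23147 + d = 23147 - 4026 = 19121$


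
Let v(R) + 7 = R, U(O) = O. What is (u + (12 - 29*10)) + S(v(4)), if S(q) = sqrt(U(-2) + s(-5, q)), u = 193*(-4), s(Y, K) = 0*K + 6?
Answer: -1048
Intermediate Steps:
s(Y, K) = 6 (s(Y, K) = 0 + 6 = 6)
v(R) = -7 + R
u = -772
S(q) = 2 (S(q) = sqrt(-2 + 6) = sqrt(4) = 2)
(u + (12 - 29*10)) + S(v(4)) = (-772 + (12 - 29*10)) + 2 = (-772 + (12 - 290)) + 2 = (-772 - 278) + 2 = -1050 + 2 = -1048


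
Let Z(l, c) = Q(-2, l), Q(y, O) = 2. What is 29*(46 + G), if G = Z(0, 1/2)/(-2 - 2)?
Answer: 2639/2 ≈ 1319.5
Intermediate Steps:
Z(l, c) = 2
G = -½ (G = 2/(-2 - 2) = 2/(-4) = 2*(-¼) = -½ ≈ -0.50000)
29*(46 + G) = 29*(46 - ½) = 29*(91/2) = 2639/2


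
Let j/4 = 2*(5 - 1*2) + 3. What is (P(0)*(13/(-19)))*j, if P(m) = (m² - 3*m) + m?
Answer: 0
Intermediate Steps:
j = 36 (j = 4*(2*(5 - 1*2) + 3) = 4*(2*(5 - 2) + 3) = 4*(2*3 + 3) = 4*(6 + 3) = 4*9 = 36)
P(m) = m² - 2*m
(P(0)*(13/(-19)))*j = ((0*(-2 + 0))*(13/(-19)))*36 = ((0*(-2))*(13*(-1/19)))*36 = (0*(-13/19))*36 = 0*36 = 0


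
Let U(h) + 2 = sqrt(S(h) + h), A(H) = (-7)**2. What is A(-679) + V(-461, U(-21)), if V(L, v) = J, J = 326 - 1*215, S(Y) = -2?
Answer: 160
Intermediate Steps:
A(H) = 49
J = 111 (J = 326 - 215 = 111)
U(h) = -2 + sqrt(-2 + h)
V(L, v) = 111
A(-679) + V(-461, U(-21)) = 49 + 111 = 160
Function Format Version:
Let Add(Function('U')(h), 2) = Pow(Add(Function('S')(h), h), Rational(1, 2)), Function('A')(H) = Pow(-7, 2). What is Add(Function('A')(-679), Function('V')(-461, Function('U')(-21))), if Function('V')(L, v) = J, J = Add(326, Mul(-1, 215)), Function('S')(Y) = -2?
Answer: 160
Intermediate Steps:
Function('A')(H) = 49
J = 111 (J = Add(326, -215) = 111)
Function('U')(h) = Add(-2, Pow(Add(-2, h), Rational(1, 2)))
Function('V')(L, v) = 111
Add(Function('A')(-679), Function('V')(-461, Function('U')(-21))) = Add(49, 111) = 160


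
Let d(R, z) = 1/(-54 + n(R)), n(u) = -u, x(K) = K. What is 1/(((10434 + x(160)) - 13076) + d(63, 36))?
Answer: -117/290395 ≈ -0.00040290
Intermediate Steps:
d(R, z) = 1/(-54 - R)
1/(((10434 + x(160)) - 13076) + d(63, 36)) = 1/(((10434 + 160) - 13076) - 1/(54 + 63)) = 1/((10594 - 13076) - 1/117) = 1/(-2482 - 1*1/117) = 1/(-2482 - 1/117) = 1/(-290395/117) = -117/290395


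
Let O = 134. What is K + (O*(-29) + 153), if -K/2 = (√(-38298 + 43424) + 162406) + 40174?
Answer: -408893 - 2*√5126 ≈ -4.0904e+5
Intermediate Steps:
K = -405160 - 2*√5126 (K = -2*((√(-38298 + 43424) + 162406) + 40174) = -2*((√5126 + 162406) + 40174) = -2*((162406 + √5126) + 40174) = -2*(202580 + √5126) = -405160 - 2*√5126 ≈ -4.0530e+5)
K + (O*(-29) + 153) = (-405160 - 2*√5126) + (134*(-29) + 153) = (-405160 - 2*√5126) + (-3886 + 153) = (-405160 - 2*√5126) - 3733 = -408893 - 2*√5126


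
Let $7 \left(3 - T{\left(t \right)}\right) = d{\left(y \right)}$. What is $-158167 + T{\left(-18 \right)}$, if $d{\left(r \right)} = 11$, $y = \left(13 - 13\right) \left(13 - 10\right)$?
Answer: $- \frac{1107159}{7} \approx -1.5817 \cdot 10^{5}$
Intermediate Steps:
$y = 0$ ($y = 0 \cdot 3 = 0$)
$T{\left(t \right)} = \frac{10}{7}$ ($T{\left(t \right)} = 3 - \frac{11}{7} = \frac{10}{7}$)
$-158167 + T{\left(-18 \right)} = -158167 + \frac{10}{7} = - \frac{1107159}{7}$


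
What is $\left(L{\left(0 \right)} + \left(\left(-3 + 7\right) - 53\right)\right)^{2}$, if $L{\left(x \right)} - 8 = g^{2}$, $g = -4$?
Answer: $625$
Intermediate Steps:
$L{\left(x \right)} = 24$ ($L{\left(x \right)} = 8 + \left(-4\right)^{2} = 8 + 16 = 24$)
$\left(L{\left(0 \right)} + \left(\left(-3 + 7\right) - 53\right)\right)^{2} = \left(24 + \left(\left(-3 + 7\right) - 53\right)\right)^{2} = \left(24 + \left(4 - 53\right)\right)^{2} = \left(24 - 49\right)^{2} = \left(-25\right)^{2} = 625$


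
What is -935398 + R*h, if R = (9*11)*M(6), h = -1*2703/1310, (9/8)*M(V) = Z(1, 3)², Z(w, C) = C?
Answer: -613756078/655 ≈ -9.3703e+5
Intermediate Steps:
M(V) = 8 (M(V) = (8/9)*3² = (8/9)*9 = 8)
h = -2703/1310 (h = -2703*1/1310 = -2703/1310 ≈ -2.0634)
R = 792 (R = (9*11)*8 = 99*8 = 792)
-935398 + R*h = -935398 + 792*(-2703/1310) = -935398 - 1070388/655 = -613756078/655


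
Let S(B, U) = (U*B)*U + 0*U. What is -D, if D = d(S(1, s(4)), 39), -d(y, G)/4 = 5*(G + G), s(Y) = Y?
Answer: 1560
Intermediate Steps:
S(B, U) = B*U**2 (S(B, U) = (B*U)*U + 0 = B*U**2 + 0 = B*U**2)
d(y, G) = -40*G (d(y, G) = -20*(G + G) = -20*2*G = -40*G)
D = -1560 (D = -40*39 = -1560)
-D = -1*(-1560) = 1560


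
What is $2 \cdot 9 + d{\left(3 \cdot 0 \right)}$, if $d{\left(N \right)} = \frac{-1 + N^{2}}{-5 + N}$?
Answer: $\frac{91}{5} \approx 18.2$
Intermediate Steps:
$d{\left(N \right)} = \frac{-1 + N^{2}}{-5 + N}$
$2 \cdot 9 + d{\left(3 \cdot 0 \right)} = 2 \cdot 9 + \frac{-1 + \left(3 \cdot 0\right)^{2}}{-5 + 3 \cdot 0} = 18 + \frac{-1 + 0^{2}}{-5 + 0} = 18 + \frac{-1 + 0}{-5} = 18 - - \frac{1}{5} = 18 + \frac{1}{5} = \frac{91}{5}$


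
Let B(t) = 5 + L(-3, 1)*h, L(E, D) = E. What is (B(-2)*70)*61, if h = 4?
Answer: -29890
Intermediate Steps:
B(t) = -7 (B(t) = 5 - 3*4 = 5 - 12 = -7)
(B(-2)*70)*61 = -7*70*61 = -490*61 = -29890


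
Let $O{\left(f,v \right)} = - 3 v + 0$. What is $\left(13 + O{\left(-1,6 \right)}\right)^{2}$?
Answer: $25$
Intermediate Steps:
$O{\left(f,v \right)} = - 3 v$
$\left(13 + O{\left(-1,6 \right)}\right)^{2} = \left(13 - 18\right)^{2} = \left(-5\right)^{2} = 25$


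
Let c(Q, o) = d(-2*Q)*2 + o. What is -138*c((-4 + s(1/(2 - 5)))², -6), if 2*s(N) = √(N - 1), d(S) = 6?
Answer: -828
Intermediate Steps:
s(N) = √(-1 + N)/2 (s(N) = √(N - 1)/2 = √(-1 + N)/2)
c(Q, o) = 12 + o (c(Q, o) = 6*2 + o = 12 + o)
-138*c((-4 + s(1/(2 - 5)))², -6) = -138*(12 - 6) = -138*6 = -828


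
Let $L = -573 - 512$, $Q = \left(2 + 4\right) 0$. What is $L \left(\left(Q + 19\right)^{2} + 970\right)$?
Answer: $-1444135$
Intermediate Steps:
$Q = 0$ ($Q = 6 \cdot 0 = 0$)
$L = -1085$
$L \left(\left(Q + 19\right)^{2} + 970\right) = - 1085 \left(\left(0 + 19\right)^{2} + 970\right) = - 1085 \left(19^{2} + 970\right) = - 1085 \left(361 + 970\right) = \left(-1085\right) 1331 = -1444135$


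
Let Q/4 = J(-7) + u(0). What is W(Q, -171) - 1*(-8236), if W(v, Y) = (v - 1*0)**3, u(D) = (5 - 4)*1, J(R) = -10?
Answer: -38420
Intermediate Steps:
u(D) = 1 (u(D) = 1*1 = 1)
Q = -36 (Q = 4*(-10 + 1) = 4*(-9) = -36)
W(v, Y) = v**3 (W(v, Y) = (v + 0)**3 = v**3)
W(Q, -171) - 1*(-8236) = (-36)**3 - 1*(-8236) = -46656 + 8236 = -38420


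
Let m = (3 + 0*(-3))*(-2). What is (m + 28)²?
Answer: 484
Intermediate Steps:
m = -6 (m = (3 + 0)*(-2) = 3*(-2) = -6)
(m + 28)² = (-6 + 28)² = 22² = 484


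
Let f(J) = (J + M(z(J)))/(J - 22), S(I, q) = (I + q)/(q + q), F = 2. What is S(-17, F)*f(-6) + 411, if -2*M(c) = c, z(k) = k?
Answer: 45987/112 ≈ 410.60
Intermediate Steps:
M(c) = -c/2
S(I, q) = (I + q)/(2*q) (S(I, q) = (I + q)/((2*q)) = (I + q)*(1/(2*q)) = (I + q)/(2*q))
f(J) = J/(2*(-22 + J)) (f(J) = (J - J/2)/(J - 22) = (J/2)/(-22 + J) = J/(2*(-22 + J)))
S(-17, F)*f(-6) + 411 = ((½)*(-17 + 2)/2)*((½)*(-6)/(-22 - 6)) + 411 = ((½)*(½)*(-15))*((½)*(-6)/(-28)) + 411 = -15*(-6)*(-1)/(8*28) + 411 = -15/4*3/28 + 411 = -45/112 + 411 = 45987/112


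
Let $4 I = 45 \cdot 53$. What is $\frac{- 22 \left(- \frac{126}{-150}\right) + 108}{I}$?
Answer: $\frac{2984}{19875} \approx 0.15014$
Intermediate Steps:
$I = \frac{2385}{4}$ ($I = \frac{45 \cdot 53}{4} = \frac{1}{4} \cdot 2385 = \frac{2385}{4} \approx 596.25$)
$\frac{- 22 \left(- \frac{126}{-150}\right) + 108}{I} = \frac{- 22 \left(- \frac{126}{-150}\right) + 108}{\frac{2385}{4}} = \left(- 22 \left(\left(-126\right) \left(- \frac{1}{150}\right)\right) + 108\right) \frac{4}{2385} = \left(\left(-22\right) \frac{21}{25} + 108\right) \frac{4}{2385} = \left(- \frac{462}{25} + 108\right) \frac{4}{2385} = \frac{2238}{25} \cdot \frac{4}{2385} = \frac{2984}{19875}$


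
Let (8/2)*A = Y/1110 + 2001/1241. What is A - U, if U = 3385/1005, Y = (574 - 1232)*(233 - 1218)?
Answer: 1319886178/9229317 ≈ 143.01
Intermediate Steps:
Y = 648130 (Y = -658*(-985) = 648130)
A = 20163761/137751 (A = (648130/1110 + 2001/1241)/4 = (648130*(1/1110) + 2001*(1/1241))/4 = (64813/111 + 2001/1241)/4 = (¼)*(80655044/137751) = 20163761/137751 ≈ 146.38)
U = 677/201 (U = 3385*(1/1005) = 677/201 ≈ 3.3682)
A - U = 20163761/137751 - 1*677/201 = 20163761/137751 - 677/201 = 1319886178/9229317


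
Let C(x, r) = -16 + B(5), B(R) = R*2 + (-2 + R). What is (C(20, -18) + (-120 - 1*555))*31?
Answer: -21018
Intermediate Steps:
B(R) = -2 + 3*R (B(R) = 2*R + (-2 + R) = -2 + 3*R)
C(x, r) = -3 (C(x, r) = -16 + (-2 + 3*5) = -16 + (-2 + 15) = -16 + 13 = -3)
(C(20, -18) + (-120 - 1*555))*31 = (-3 + (-120 - 1*555))*31 = (-3 + (-120 - 555))*31 = (-3 - 675)*31 = -678*31 = -21018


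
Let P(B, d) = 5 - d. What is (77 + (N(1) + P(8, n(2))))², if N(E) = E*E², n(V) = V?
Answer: 6561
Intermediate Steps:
N(E) = E³
(77 + (N(1) + P(8, n(2))))² = (77 + (1³ + (5 - 1*2)))² = (77 + (1 + (5 - 2)))² = (77 + (1 + 3))² = (77 + 4)² = 81² = 6561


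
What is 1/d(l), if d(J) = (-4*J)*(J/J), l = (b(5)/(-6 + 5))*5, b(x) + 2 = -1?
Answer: -1/60 ≈ -0.016667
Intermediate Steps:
b(x) = -3 (b(x) = -2 - 1 = -3)
l = 15 (l = (-3/(-6 + 5))*5 = (-3/(-1))*5 = -1*(-3)*5 = 3*5 = 15)
d(J) = -4*J (d(J) = -4*J*1 = -4*J)
1/d(l) = 1/(-4*15) = 1/(-60) = -1/60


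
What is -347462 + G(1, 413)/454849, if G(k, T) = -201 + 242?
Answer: -158042743197/454849 ≈ -3.4746e+5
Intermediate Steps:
G(k, T) = 41
-347462 + G(1, 413)/454849 = -347462 + 41/454849 = -158042743197/454849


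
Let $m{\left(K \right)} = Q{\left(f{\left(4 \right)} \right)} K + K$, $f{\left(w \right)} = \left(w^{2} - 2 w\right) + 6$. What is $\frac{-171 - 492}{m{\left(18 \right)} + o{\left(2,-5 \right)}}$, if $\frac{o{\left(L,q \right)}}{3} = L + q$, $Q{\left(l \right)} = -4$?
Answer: $\frac{221}{21} \approx 10.524$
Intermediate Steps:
$f{\left(w \right)} = 6 + w^{2} - 2 w$
$m{\left(K \right)} = - 3 K$ ($m{\left(K \right)} = - 4 K + K = - 3 K$)
$o{\left(L,q \right)} = 3 L + 3 q$ ($o{\left(L,q \right)} = 3 \left(L + q\right) = 3 L + 3 q$)
$\frac{-171 - 492}{m{\left(18 \right)} + o{\left(2,-5 \right)}} = \frac{-171 - 492}{\left(-3\right) 18 + \left(3 \cdot 2 + 3 \left(-5\right)\right)} = - \frac{663}{-54 + \left(6 - 15\right)} = - \frac{663}{-54 - 9} = - \frac{663}{-63} = \left(-663\right) \left(- \frac{1}{63}\right) = \frac{221}{21}$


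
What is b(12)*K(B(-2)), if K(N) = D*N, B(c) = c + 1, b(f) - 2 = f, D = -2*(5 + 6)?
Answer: 308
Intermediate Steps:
D = -22 (D = -2*11 = -22)
b(f) = 2 + f
B(c) = 1 + c
K(N) = -22*N
b(12)*K(B(-2)) = (2 + 12)*(-22*(1 - 2)) = 14*(-22*(-1)) = 14*22 = 308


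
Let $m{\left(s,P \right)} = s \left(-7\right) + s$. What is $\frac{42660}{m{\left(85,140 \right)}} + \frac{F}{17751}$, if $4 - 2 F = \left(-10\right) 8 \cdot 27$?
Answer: $- \frac{25223528}{301767} \approx -83.586$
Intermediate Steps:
$m{\left(s,P \right)} = - 6 s$ ($m{\left(s,P \right)} = - 7 s + s = - 6 s$)
$F = 1082$ ($F = 2 - \frac{\left(-10\right) 8 \cdot 27}{2} = 2 - \frac{\left(-80\right) 27}{2} = 2 - -1080 = 2 + 1080 = 1082$)
$\frac{42660}{m{\left(85,140 \right)}} + \frac{F}{17751} = \frac{42660}{\left(-6\right) 85} + \frac{1082}{17751} = \frac{42660}{-510} + 1082 \cdot \frac{1}{17751} = 42660 \left(- \frac{1}{510}\right) + \frac{1082}{17751} = - \frac{1422}{17} + \frac{1082}{17751} = - \frac{25223528}{301767}$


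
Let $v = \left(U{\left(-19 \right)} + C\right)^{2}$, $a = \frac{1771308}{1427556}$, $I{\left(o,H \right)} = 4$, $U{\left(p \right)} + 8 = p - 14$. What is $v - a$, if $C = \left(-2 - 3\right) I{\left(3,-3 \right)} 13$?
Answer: $\frac{10778019154}{118963} \approx 90600.0$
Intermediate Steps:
$U{\left(p \right)} = -22 + p$ ($U{\left(p \right)} = -8 + \left(p - 14\right) = -8 + \left(-14 + p\right) = -22 + p$)
$C = -260$ ($C = \left(-2 - 3\right) 4 \cdot 13 = \left(-5\right) 4 \cdot 13 = \left(-20\right) 13 = -260$)
$a = \frac{147609}{118963}$ ($a = 1771308 \cdot \frac{1}{1427556} = \frac{147609}{118963} \approx 1.2408$)
$v = 90601$ ($v = \left(\left(-22 - 19\right) - 260\right)^{2} = \left(-41 - 260\right)^{2} = \left(-301\right)^{2} = 90601$)
$v - a = 90601 - \frac{147609}{118963} = \frac{10778019154}{118963}$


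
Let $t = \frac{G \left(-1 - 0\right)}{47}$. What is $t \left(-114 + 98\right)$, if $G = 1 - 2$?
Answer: $- \frac{16}{47} \approx -0.34043$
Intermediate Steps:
$G = -1$
$t = \frac{1}{47}$ ($t = \frac{\left(-1\right) \left(-1 - 0\right)}{47} = - (-1 + 0) \frac{1}{47} = \left(-1\right) \left(-1\right) \frac{1}{47} = 1 \cdot \frac{1}{47} = \frac{1}{47} \approx 0.021277$)
$t \left(-114 + 98\right) = \frac{-114 + 98}{47} = \frac{1}{47} \left(-16\right) = - \frac{16}{47}$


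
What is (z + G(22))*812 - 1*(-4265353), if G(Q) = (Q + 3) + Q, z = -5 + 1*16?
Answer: 4312449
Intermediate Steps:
z = 11 (z = -5 + 16 = 11)
G(Q) = 3 + 2*Q (G(Q) = (3 + Q) + Q = 3 + 2*Q)
(z + G(22))*812 - 1*(-4265353) = (11 + (3 + 2*22))*812 - 1*(-4265353) = (11 + (3 + 44))*812 + 4265353 = (11 + 47)*812 + 4265353 = 58*812 + 4265353 = 47096 + 4265353 = 4312449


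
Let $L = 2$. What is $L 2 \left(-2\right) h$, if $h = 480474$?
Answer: $-3843792$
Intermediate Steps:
$L 2 \left(-2\right) h = 2 \cdot 2 \left(-2\right) 480474 = 4 \left(-2\right) 480474 = \left(-8\right) 480474 = -3843792$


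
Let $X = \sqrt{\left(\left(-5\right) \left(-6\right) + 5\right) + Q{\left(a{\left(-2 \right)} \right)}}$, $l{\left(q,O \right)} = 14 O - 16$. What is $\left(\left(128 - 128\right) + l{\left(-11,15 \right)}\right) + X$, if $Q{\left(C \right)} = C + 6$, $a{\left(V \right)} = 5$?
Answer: $194 + \sqrt{46} \approx 200.78$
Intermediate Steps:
$Q{\left(C \right)} = 6 + C$
$l{\left(q,O \right)} = -16 + 14 O$
$X = \sqrt{46}$ ($X = \sqrt{\left(\left(-5\right) \left(-6\right) + 5\right) + \left(6 + 5\right)} = \sqrt{\left(30 + 5\right) + 11} = \sqrt{35 + 11} = \sqrt{46} \approx 6.7823$)
$\left(\left(128 - 128\right) + l{\left(-11,15 \right)}\right) + X = \left(\left(128 - 128\right) + \left(-16 + 14 \cdot 15\right)\right) + \sqrt{46} = \left(0 + \left(-16 + 210\right)\right) + \sqrt{46} = \left(0 + 194\right) + \sqrt{46} = 194 + \sqrt{46}$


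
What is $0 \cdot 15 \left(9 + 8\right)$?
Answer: $0$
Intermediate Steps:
$0 \cdot 15 \left(9 + 8\right) = 0 \cdot 17 = 0$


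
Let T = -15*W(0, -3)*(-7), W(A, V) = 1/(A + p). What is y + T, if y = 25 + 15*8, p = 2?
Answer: 395/2 ≈ 197.50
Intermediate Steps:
y = 145 (y = 25 + 120 = 145)
W(A, V) = 1/(2 + A) (W(A, V) = 1/(A + 2) = 1/(2 + A))
T = 105/2 (T = -15/(2 + 0)*(-7) = -15/2*(-7) = 105/2 ≈ 52.500)
y + T = 145 + 105/2 = 395/2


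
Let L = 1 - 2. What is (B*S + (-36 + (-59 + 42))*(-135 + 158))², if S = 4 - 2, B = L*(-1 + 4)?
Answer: 1500625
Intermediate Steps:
L = -1
B = -3 (B = -(-1 + 4) = -1*3 = -3)
S = 2
(B*S + (-36 + (-59 + 42))*(-135 + 158))² = (-3*2 + (-36 + (-59 + 42))*(-135 + 158))² = (-6 + (-36 - 17)*23)² = (-6 - 53*23)² = (-6 - 1219)² = (-1225)² = 1500625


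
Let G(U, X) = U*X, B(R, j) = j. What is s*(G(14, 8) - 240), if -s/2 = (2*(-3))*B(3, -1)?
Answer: 1536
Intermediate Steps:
s = -12 (s = -2*2*(-3)*(-1) = -(-12)*(-1) = -2*6 = -12)
s*(G(14, 8) - 240) = -12*(14*8 - 240) = -12*(112 - 240) = -12*(-128) = 1536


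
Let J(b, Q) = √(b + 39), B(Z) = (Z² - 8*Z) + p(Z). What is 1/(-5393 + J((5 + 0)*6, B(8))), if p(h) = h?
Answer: -5393/29084380 - √69/29084380 ≈ -0.00018571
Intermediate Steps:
B(Z) = Z² - 7*Z (B(Z) = (Z² - 8*Z) + Z = Z² - 7*Z)
J(b, Q) = √(39 + b)
1/(-5393 + J((5 + 0)*6, B(8))) = 1/(-5393 + √(39 + (5 + 0)*6)) = 1/(-5393 + √(39 + 5*6)) = 1/(-5393 + √(39 + 30)) = 1/(-5393 + √69)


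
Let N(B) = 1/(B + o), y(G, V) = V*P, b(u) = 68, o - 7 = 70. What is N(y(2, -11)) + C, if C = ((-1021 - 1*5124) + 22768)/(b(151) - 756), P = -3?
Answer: -913921/37840 ≈ -24.152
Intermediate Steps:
o = 77 (o = 7 + 70 = 77)
y(G, V) = -3*V (y(G, V) = V*(-3) = -3*V)
N(B) = 1/(77 + B) (N(B) = 1/(B + 77) = 1/(77 + B))
C = -16623/688 (C = ((-1021 - 1*5124) + 22768)/(68 - 756) = ((-1021 - 5124) + 22768)/(-688) = (-6145 + 22768)*(-1/688) = 16623*(-1/688) = -16623/688 ≈ -24.161)
N(y(2, -11)) + C = 1/(77 - 3*(-11)) - 16623/688 = 1/(77 + 33) - 16623/688 = 1/110 - 16623/688 = -913921/37840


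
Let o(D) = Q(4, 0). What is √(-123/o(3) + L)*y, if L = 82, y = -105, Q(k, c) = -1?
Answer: -105*√205 ≈ -1503.4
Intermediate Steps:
o(D) = -1
√(-123/o(3) + L)*y = √(-123/(-1) + 82)*(-105) = √(-123*(-1) + 82)*(-105) = √(123 + 82)*(-105) = √205*(-105) = -105*√205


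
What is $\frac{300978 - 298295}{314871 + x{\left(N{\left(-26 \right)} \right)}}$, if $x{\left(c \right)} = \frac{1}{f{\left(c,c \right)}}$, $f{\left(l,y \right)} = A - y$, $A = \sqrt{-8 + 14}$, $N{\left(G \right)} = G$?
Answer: $\frac{566015328068}{66426326622763} + \frac{2683 \sqrt{6}}{66426326622763} \approx 0.0085209$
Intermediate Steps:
$A = \sqrt{6} \approx 2.4495$
$f{\left(l,y \right)} = \sqrt{6} - y$
$x{\left(c \right)} = \frac{1}{\sqrt{6} - c}$
$\frac{300978 - 298295}{314871 + x{\left(N{\left(-26 \right)} \right)}} = \frac{300978 - 298295}{314871 - \frac{1}{-26 - \sqrt{6}}} = \frac{2683}{314871 - \frac{1}{-26 - \sqrt{6}}}$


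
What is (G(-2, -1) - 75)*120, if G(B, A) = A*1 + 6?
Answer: -8400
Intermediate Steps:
G(B, A) = 6 + A (G(B, A) = A + 6 = 6 + A)
(G(-2, -1) - 75)*120 = ((6 - 1) - 75)*120 = (5 - 75)*120 = -70*120 = -8400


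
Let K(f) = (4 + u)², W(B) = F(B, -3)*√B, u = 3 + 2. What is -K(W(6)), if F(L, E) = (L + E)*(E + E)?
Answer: -81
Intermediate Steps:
u = 5
F(L, E) = 2*E*(E + L) (F(L, E) = (E + L)*(2*E) = 2*E*(E + L))
W(B) = √B*(18 - 6*B) (W(B) = (2*(-3)*(-3 + B))*√B = (18 - 6*B)*√B = √B*(18 - 6*B))
K(f) = 81 (K(f) = (4 + 5)² = 9² = 81)
-K(W(6)) = -1*81 = -81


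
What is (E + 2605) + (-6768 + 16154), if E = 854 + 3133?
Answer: 15978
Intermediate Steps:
E = 3987
(E + 2605) + (-6768 + 16154) = (3987 + 2605) + (-6768 + 16154) = 6592 + 9386 = 15978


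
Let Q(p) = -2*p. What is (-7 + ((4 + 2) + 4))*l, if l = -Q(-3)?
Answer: -18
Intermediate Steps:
l = -6 (l = -(-2)*(-3) = -1*6 = -6)
(-7 + ((4 + 2) + 4))*l = (-7 + ((4 + 2) + 4))*(-6) = (-7 + (6 + 4))*(-6) = (-7 + 10)*(-6) = 3*(-6) = -18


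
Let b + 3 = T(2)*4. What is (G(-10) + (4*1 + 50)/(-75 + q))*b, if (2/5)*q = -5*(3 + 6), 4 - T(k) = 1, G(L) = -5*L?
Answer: 55926/125 ≈ 447.41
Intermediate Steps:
T(k) = 3 (T(k) = 4 - 1*1 = 4 - 1 = 3)
b = 9 (b = -3 + 3*4 = -3 + 12 = 9)
q = -225/2 (q = 5*(-5*(3 + 6))/2 = 5*(-5*9)/2 = (5/2)*(-45) = -225/2 ≈ -112.50)
(G(-10) + (4*1 + 50)/(-75 + q))*b = (-5*(-10) + (4*1 + 50)/(-75 - 225/2))*9 = (50 + (4 + 50)/(-375/2))*9 = (50 + 54*(-2/375))*9 = (50 - 36/125)*9 = (6214/125)*9 = 55926/125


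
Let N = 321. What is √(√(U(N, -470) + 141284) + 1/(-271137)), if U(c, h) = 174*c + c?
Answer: √(-271137 + 73515272769*√197459)/271137 ≈ 21.080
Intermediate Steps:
U(c, h) = 175*c
√(√(U(N, -470) + 141284) + 1/(-271137)) = √(√(175*321 + 141284) + 1/(-271137)) = √(√(56175 + 141284) - 1/271137) = √(√197459 - 1/271137) = √(-1/271137 + √197459)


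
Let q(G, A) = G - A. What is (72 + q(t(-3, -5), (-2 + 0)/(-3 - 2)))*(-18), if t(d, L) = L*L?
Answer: -8694/5 ≈ -1738.8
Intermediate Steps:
t(d, L) = L²
(72 + q(t(-3, -5), (-2 + 0)/(-3 - 2)))*(-18) = (72 + ((-5)² - (-2 + 0)/(-3 - 2)))*(-18) = (72 + (25 - (-2)/(-5)))*(-18) = (72 + (25 - (-2)*(-1)/5))*(-18) = (72 + (25 - 1*⅖))*(-18) = (72 + (25 - ⅖))*(-18) = (72 + 123/5)*(-18) = (483/5)*(-18) = -8694/5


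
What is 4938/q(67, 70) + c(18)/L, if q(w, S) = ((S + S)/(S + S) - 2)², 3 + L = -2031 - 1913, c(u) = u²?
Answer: 19489962/3947 ≈ 4937.9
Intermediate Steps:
L = -3947 (L = -3 + (-2031 - 1913) = -3 - 3944 = -3947)
q(w, S) = 1 (q(w, S) = ((2*S)/((2*S)) - 2)² = ((2*S)*(1/(2*S)) - 2)² = (1 - 2)² = (-1)² = 1)
4938/q(67, 70) + c(18)/L = 4938/1 + 18²/(-3947) = 4938*1 + 324*(-1/3947) = 4938 - 324/3947 = 19489962/3947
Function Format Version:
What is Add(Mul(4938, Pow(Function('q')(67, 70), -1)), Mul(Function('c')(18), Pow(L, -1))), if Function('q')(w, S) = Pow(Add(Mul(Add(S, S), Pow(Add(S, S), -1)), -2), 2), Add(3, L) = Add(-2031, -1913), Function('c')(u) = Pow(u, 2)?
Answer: Rational(19489962, 3947) ≈ 4937.9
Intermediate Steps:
L = -3947 (L = Add(-3, Add(-2031, -1913)) = Add(-3, -3944) = -3947)
Function('q')(w, S) = 1 (Function('q')(w, S) = Pow(Add(Mul(Mul(2, S), Pow(Mul(2, S), -1)), -2), 2) = Pow(Add(Mul(Mul(2, S), Mul(Rational(1, 2), Pow(S, -1))), -2), 2) = Pow(Add(1, -2), 2) = Pow(-1, 2) = 1)
Add(Mul(4938, Pow(Function('q')(67, 70), -1)), Mul(Function('c')(18), Pow(L, -1))) = Add(Mul(4938, Pow(1, -1)), Mul(Pow(18, 2), Pow(-3947, -1))) = Add(Mul(4938, 1), Mul(324, Rational(-1, 3947))) = Add(4938, Rational(-324, 3947)) = Rational(19489962, 3947)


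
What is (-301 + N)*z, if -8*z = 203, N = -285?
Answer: 59479/4 ≈ 14870.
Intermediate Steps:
z = -203/8 (z = -1/8*203 = -203/8 ≈ -25.375)
(-301 + N)*z = (-301 - 285)*(-203/8) = -586*(-203/8) = 59479/4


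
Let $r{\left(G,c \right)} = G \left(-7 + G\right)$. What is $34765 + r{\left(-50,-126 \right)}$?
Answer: $37615$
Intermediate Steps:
$34765 + r{\left(-50,-126 \right)} = 34765 - 50 \left(-7 - 50\right) = 34765 - -2850 = 34765 + 2850 = 37615$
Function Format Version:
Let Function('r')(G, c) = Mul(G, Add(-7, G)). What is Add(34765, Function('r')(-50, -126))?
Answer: 37615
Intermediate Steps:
Add(34765, Function('r')(-50, -126)) = Add(34765, Mul(-50, Add(-7, -50))) = Add(34765, Mul(-50, -57)) = Add(34765, 2850) = 37615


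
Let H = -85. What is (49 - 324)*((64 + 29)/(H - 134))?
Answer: 8525/73 ≈ 116.78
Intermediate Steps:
(49 - 324)*((64 + 29)/(H - 134)) = (49 - 324)*((64 + 29)/(-85 - 134)) = -25575/(-219) = -25575*(-1)/219 = -275*(-31/73) = 8525/73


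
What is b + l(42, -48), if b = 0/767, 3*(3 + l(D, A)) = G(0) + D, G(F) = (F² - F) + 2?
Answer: 35/3 ≈ 11.667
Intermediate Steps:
G(F) = 2 + F² - F
l(D, A) = -7/3 + D/3 (l(D, A) = -3 + ((2 + 0² - 1*0) + D)/3 = -3 + ((2 + 0 + 0) + D)/3 = -3 + (2 + D)/3 = -3 + (⅔ + D/3) = -7/3 + D/3)
b = 0 (b = 0*(1/767) = 0)
b + l(42, -48) = 0 + (-7/3 + (⅓)*42) = 0 + (-7/3 + 14) = 0 + 35/3 = 35/3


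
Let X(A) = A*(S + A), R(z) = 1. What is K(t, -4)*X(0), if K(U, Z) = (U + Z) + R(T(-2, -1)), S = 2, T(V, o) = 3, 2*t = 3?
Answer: 0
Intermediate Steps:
t = 3/2 (t = (1/2)*3 = 3/2 ≈ 1.5000)
K(U, Z) = 1 + U + Z (K(U, Z) = (U + Z) + 1 = 1 + U + Z)
X(A) = A*(2 + A)
K(t, -4)*X(0) = (1 + 3/2 - 4)*(0*(2 + 0)) = -0*2 = -3/2*0 = 0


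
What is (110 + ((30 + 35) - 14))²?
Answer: 25921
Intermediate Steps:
(110 + ((30 + 35) - 14))² = (110 + (65 - 14))² = (110 + 51)² = 161² = 25921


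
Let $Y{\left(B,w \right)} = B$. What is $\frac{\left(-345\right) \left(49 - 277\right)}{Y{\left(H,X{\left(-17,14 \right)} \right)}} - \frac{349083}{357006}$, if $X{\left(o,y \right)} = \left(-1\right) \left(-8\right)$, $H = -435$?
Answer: $- \frac{627420957}{3451058} \approx -181.81$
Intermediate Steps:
$X{\left(o,y \right)} = 8$
$\frac{\left(-345\right) \left(49 - 277\right)}{Y{\left(H,X{\left(-17,14 \right)} \right)}} - \frac{349083}{357006} = \frac{\left(-345\right) \left(49 - 277\right)}{-435} - \frac{349083}{357006} = \left(-345\right) \left(-228\right) \left(- \frac{1}{435}\right) - \frac{116361}{119002} = 78660 \left(- \frac{1}{435}\right) - \frac{116361}{119002} = - \frac{5244}{29} - \frac{116361}{119002} = - \frac{627420957}{3451058}$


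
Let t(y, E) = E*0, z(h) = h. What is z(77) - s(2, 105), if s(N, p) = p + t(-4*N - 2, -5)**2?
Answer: -28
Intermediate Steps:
t(y, E) = 0
s(N, p) = p (s(N, p) = p + 0**2 = p + 0 = p)
z(77) - s(2, 105) = 77 - 1*105 = 77 - 105 = -28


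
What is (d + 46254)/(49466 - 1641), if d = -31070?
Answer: 15184/47825 ≈ 0.31749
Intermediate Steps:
(d + 46254)/(49466 - 1641) = (-31070 + 46254)/(49466 - 1641) = 15184/47825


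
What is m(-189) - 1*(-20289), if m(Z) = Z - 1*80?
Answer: 20020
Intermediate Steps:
m(Z) = -80 + Z (m(Z) = Z - 80 = -80 + Z)
m(-189) - 1*(-20289) = (-80 - 189) - 1*(-20289) = -269 + 20289 = 20020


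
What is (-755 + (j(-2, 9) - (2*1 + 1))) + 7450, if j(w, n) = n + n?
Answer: 6710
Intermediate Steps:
j(w, n) = 2*n
(-755 + (j(-2, 9) - (2*1 + 1))) + 7450 = (-755 + (2*9 - (2*1 + 1))) + 7450 = (-755 + (18 - (2 + 1))) + 7450 = (-755 + (18 - 1*3)) + 7450 = (-755 + (18 - 3)) + 7450 = (-755 + 15) + 7450 = -740 + 7450 = 6710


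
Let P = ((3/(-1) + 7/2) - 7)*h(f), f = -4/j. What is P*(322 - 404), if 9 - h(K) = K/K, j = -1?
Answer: 4264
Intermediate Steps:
f = 4 (f = -4/(-1) = -4*(-1) = 4)
h(K) = 8 (h(K) = 9 - K/K = 9 - 1*1 = 9 - 1 = 8)
P = -52 (P = ((3/(-1) + 7/2) - 7)*8 = ((3*(-1) + 7*(½)) - 7)*8 = ((-3 + 7/2) - 7)*8 = (½ - 7)*8 = -13/2*8 = -52)
P*(322 - 404) = -52*(322 - 404) = -52*(-82) = 4264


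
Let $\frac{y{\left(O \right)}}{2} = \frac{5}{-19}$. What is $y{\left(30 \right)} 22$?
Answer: $- \frac{220}{19} \approx -11.579$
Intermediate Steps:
$y{\left(O \right)} = - \frac{10}{19}$ ($y{\left(O \right)} = 2 \frac{5}{-19} = 2 \cdot 5 \left(- \frac{1}{19}\right) = 2 \left(- \frac{5}{19}\right) = - \frac{10}{19}$)
$y{\left(30 \right)} 22 = \left(- \frac{10}{19}\right) 22 = - \frac{220}{19}$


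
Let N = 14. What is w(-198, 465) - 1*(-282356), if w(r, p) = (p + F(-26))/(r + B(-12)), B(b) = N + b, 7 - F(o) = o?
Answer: 27670639/98 ≈ 2.8235e+5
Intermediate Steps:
F(o) = 7 - o
B(b) = 14 + b
w(r, p) = (33 + p)/(2 + r) (w(r, p) = (p + (7 - 1*(-26)))/(r + (14 - 12)) = (p + (7 + 26))/(r + 2) = (p + 33)/(2 + r) = (33 + p)/(2 + r))
w(-198, 465) - 1*(-282356) = (33 + 465)/(2 - 198) - 1*(-282356) = 498/(-196) + 282356 = -1/196*498 + 282356 = -249/98 + 282356 = 27670639/98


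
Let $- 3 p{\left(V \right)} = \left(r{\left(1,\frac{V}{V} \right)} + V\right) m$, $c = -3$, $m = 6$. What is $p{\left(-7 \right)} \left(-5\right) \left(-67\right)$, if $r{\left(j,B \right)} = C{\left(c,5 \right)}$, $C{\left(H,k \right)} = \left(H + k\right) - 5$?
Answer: $6700$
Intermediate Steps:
$C{\left(H,k \right)} = -5 + H + k$
$r{\left(j,B \right)} = -3$ ($r{\left(j,B \right)} = -5 - 3 + 5 = -3$)
$p{\left(V \right)} = 6 - 2 V$ ($p{\left(V \right)} = - \frac{\left(-3 + V\right) 6}{3} = - \frac{-18 + 6 V}{3} = 6 - 2 V$)
$p{\left(-7 \right)} \left(-5\right) \left(-67\right) = \left(6 - -14\right) \left(-5\right) \left(-67\right) = \left(6 + 14\right) \left(-5\right) \left(-67\right) = 20 \left(-5\right) \left(-67\right) = \left(-100\right) \left(-67\right) = 6700$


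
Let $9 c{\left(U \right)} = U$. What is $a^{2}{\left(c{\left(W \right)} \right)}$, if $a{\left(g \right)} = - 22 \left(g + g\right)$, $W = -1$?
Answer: $\frac{1936}{81} \approx 23.901$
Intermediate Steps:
$c{\left(U \right)} = \frac{U}{9}$
$a{\left(g \right)} = - 44 g$ ($a{\left(g \right)} = - 22 \cdot 2 g = - 44 g$)
$a^{2}{\left(c{\left(W \right)} \right)} = \left(- 44 \cdot \frac{1}{9} \left(-1\right)\right)^{2} = \left(\left(-44\right) \left(- \frac{1}{9}\right)\right)^{2} = \left(\frac{44}{9}\right)^{2} = \frac{1936}{81}$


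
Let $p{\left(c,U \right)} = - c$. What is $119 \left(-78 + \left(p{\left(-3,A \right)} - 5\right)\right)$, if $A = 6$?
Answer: $-9520$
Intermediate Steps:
$119 \left(-78 + \left(p{\left(-3,A \right)} - 5\right)\right) = 119 \left(-78 - 2\right) = 119 \left(-80\right) = -9520$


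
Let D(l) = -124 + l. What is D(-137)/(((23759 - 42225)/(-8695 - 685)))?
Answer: -174870/1319 ≈ -132.58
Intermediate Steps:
D(-137)/(((23759 - 42225)/(-8695 - 685))) = (-124 - 137)/(((23759 - 42225)/(-8695 - 685))) = -261/((-18466/(-9380))) = -261/((-18466*(-1/9380))) = -261/1319/670 = -261*670/1319 = -174870/1319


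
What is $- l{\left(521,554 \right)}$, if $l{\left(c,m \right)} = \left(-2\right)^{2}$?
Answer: $-4$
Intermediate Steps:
$l{\left(c,m \right)} = 4$
$- l{\left(521,554 \right)} = \left(-1\right) 4 = -4$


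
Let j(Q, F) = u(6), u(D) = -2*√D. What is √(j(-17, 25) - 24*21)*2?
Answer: 2*√(-504 - 2*√6) ≈ 45.118*I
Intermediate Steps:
j(Q, F) = -2*√6
√(j(-17, 25) - 24*21)*2 = √(-2*√6 - 24*21)*2 = √(-2*√6 - 504)*2 = √(-504 - 2*√6)*2 = 2*√(-504 - 2*√6)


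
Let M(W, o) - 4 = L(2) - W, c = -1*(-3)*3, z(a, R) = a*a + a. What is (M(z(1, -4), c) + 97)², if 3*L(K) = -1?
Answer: 87616/9 ≈ 9735.1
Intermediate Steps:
z(a, R) = a + a² (z(a, R) = a² + a = a + a²)
L(K) = -⅓ (L(K) = (⅓)*(-1) = -⅓)
c = 9 (c = 3*3 = 9)
M(W, o) = 11/3 - W (M(W, o) = 4 + (-⅓ - W) = 11/3 - W)
(M(z(1, -4), c) + 97)² = ((11/3 - (1 + 1)) + 97)² = ((11/3 - 2) + 97)² = (5/3 + 97)² = (296/3)² = 87616/9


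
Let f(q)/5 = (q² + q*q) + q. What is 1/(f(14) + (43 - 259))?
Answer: 1/1814 ≈ 0.00055127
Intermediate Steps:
f(q) = 5*q + 10*q² (f(q) = 5*((q² + q*q) + q) = 5*((q² + q²) + q) = 5*(2*q² + q) = 5*(q + 2*q²) = 5*q + 10*q²)
1/(f(14) + (43 - 259)) = 1/(5*14*(1 + 2*14) + (43 - 259)) = 1/(5*14*(1 + 28) - 216) = 1/(5*14*29 - 216) = 1/(2030 - 216) = 1/1814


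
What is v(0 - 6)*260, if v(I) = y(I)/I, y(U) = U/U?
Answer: -130/3 ≈ -43.333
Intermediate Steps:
y(U) = 1
v(I) = 1/I
v(0 - 6)*260 = 260/(0 - 6) = 260/(-6) = -1/6*260 = -130/3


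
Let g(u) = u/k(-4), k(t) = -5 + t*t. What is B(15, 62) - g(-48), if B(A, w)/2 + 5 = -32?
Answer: -766/11 ≈ -69.636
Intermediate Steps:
k(t) = -5 + t**2
B(A, w) = -74 (B(A, w) = -10 + 2*(-32) = -10 - 64 = -74)
g(u) = u/11 (g(u) = u/(-5 + (-4)**2) = u/(-5 + 16) = u/11)
B(15, 62) - g(-48) = -74 - (-48)/11 = -74 - 1*(-48/11) = -74 + 48/11 = -766/11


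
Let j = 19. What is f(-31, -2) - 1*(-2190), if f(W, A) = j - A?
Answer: 2211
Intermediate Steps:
f(W, A) = 19 - A
f(-31, -2) - 1*(-2190) = (19 - 1*(-2)) - 1*(-2190) = (19 + 2) + 2190 = 21 + 2190 = 2211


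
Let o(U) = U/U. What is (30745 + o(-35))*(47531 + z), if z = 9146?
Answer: 1742591042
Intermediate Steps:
o(U) = 1
(30745 + o(-35))*(47531 + z) = (30745 + 1)*(47531 + 9146) = 30746*56677 = 1742591042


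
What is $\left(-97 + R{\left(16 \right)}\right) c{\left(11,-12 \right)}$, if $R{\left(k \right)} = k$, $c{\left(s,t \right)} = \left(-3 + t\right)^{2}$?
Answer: $-18225$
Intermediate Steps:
$\left(-97 + R{\left(16 \right)}\right) c{\left(11,-12 \right)} = \left(-97 + 16\right) \left(-3 - 12\right)^{2} = - 81 \left(-15\right)^{2} = \left(-81\right) 225 = -18225$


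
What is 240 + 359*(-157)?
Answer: -56123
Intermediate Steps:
240 + 359*(-157) = 240 - 56363 = -56123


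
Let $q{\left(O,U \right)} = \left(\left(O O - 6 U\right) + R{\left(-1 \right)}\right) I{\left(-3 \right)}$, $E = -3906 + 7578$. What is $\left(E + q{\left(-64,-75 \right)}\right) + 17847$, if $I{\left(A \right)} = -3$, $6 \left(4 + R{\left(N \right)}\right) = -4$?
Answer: $7895$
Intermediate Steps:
$R{\left(N \right)} = - \frac{14}{3}$ ($R{\left(N \right)} = -4 + \frac{1}{6} \left(-4\right) = -4 - \frac{2}{3} = - \frac{14}{3}$)
$E = 3672$
$q{\left(O,U \right)} = 14 - 3 O^{2} + 18 U$ ($q{\left(O,U \right)} = \left(\left(O O - 6 U\right) - \frac{14}{3}\right) \left(-3\right) = \left(\left(O^{2} - 6 U\right) - \frac{14}{3}\right) \left(-3\right) = \left(- \frac{14}{3} + O^{2} - 6 U\right) \left(-3\right) = 14 - 3 O^{2} + 18 U$)
$\left(E + q{\left(-64,-75 \right)}\right) + 17847 = \left(3672 + \left(14 - 3 \left(-64\right)^{2} + 18 \left(-75\right)\right)\right) + 17847 = \left(3672 - 13624\right) + 17847 = -9952 + 17847 = 7895$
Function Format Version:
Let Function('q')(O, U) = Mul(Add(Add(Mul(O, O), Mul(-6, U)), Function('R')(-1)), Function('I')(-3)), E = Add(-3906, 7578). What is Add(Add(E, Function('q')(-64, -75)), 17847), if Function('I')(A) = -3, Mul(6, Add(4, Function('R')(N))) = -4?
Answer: 7895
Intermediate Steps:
Function('R')(N) = Rational(-14, 3) (Function('R')(N) = Add(-4, Mul(Rational(1, 6), -4)) = Add(-4, Rational(-2, 3)) = Rational(-14, 3))
E = 3672
Function('q')(O, U) = Add(14, Mul(-3, Pow(O, 2)), Mul(18, U)) (Function('q')(O, U) = Mul(Add(Add(Mul(O, O), Mul(-6, U)), Rational(-14, 3)), -3) = Mul(Add(Add(Pow(O, 2), Mul(-6, U)), Rational(-14, 3)), -3) = Mul(Add(Rational(-14, 3), Pow(O, 2), Mul(-6, U)), -3) = Add(14, Mul(-3, Pow(O, 2)), Mul(18, U)))
Add(Add(E, Function('q')(-64, -75)), 17847) = Add(Add(3672, Add(14, Mul(-3, Pow(-64, 2)), Mul(18, -75))), 17847) = Add(Add(3672, Add(14, Mul(-3, 4096), -1350)), 17847) = Add(Add(3672, Add(14, -12288, -1350)), 17847) = Add(Add(3672, -13624), 17847) = Add(-9952, 17847) = 7895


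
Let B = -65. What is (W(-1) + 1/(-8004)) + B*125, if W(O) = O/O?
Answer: -65024497/8004 ≈ -8124.0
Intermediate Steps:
W(O) = 1
(W(-1) + 1/(-8004)) + B*125 = (1 + 1/(-8004)) - 65*125 = (1 - 1/8004) - 8125 = 8003/8004 - 8125 = -65024497/8004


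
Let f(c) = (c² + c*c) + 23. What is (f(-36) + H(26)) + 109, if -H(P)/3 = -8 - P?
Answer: 2826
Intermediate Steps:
H(P) = 24 + 3*P (H(P) = -3*(-8 - P) = 24 + 3*P)
f(c) = 23 + 2*c² (f(c) = (c² + c²) + 23 = 2*c² + 23 = 23 + 2*c²)
(f(-36) + H(26)) + 109 = ((23 + 2*(-36)²) + (24 + 3*26)) + 109 = ((23 + 2*1296) + (24 + 78)) + 109 = ((23 + 2592) + 102) + 109 = (2615 + 102) + 109 = 2717 + 109 = 2826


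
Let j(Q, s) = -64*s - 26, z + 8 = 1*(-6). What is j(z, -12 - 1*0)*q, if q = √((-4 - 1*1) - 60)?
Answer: 742*I*√65 ≈ 5982.2*I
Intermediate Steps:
z = -14 (z = -8 + 1*(-6) = -8 - 6 = -14)
j(Q, s) = -26 - 64*s
q = I*√65 (q = √((-4 - 1) - 60) = √(-5 - 60) = √(-65) = I*√65 ≈ 8.0623*I)
j(z, -12 - 1*0)*q = (-26 - 64*(-12 - 1*0))*(I*√65) = (-26 - 64*(-12 + 0))*(I*√65) = (-26 - 64*(-12))*(I*√65) = (-26 + 768)*(I*√65) = 742*(I*√65) = 742*I*√65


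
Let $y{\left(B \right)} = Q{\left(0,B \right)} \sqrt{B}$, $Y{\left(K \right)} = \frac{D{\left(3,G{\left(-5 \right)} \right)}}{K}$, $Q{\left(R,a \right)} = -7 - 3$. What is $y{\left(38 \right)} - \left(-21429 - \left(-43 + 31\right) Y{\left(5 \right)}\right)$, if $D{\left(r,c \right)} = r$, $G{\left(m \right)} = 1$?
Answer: $\frac{107109}{5} - 10 \sqrt{38} \approx 21360.0$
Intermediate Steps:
$Q{\left(R,a \right)} = -10$ ($Q{\left(R,a \right)} = -7 - 3 = -10$)
$Y{\left(K \right)} = \frac{3}{K}$
$y{\left(B \right)} = - 10 \sqrt{B}$
$y{\left(38 \right)} - \left(-21429 - \left(-43 + 31\right) Y{\left(5 \right)}\right) = - 10 \sqrt{38} - \left(-21429 - \left(-43 + 31\right) \frac{3}{5}\right) = - 10 \sqrt{38} - \left(-21429 - - 12 \cdot 3 \cdot \frac{1}{5}\right) = - 10 \sqrt{38} - \left(-21429 - \left(-12\right) \frac{3}{5}\right) = - 10 \sqrt{38} - \left(-21429 - - \frac{36}{5}\right) = - 10 \sqrt{38} - \left(-21429 + \frac{36}{5}\right) = - 10 \sqrt{38} - - \frac{107109}{5} = - 10 \sqrt{38} + \frac{107109}{5} = \frac{107109}{5} - 10 \sqrt{38}$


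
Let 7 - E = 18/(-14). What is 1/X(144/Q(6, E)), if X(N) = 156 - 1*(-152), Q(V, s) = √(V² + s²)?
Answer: 1/308 ≈ 0.0032468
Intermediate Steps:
E = 58/7 (E = 7 - 18/(-14) = 7 - 18*(-1)/14 = 7 - 1*(-9/7) = 7 + 9/7 = 58/7 ≈ 8.2857)
X(N) = 308 (X(N) = 156 + 152 = 308)
1/X(144/Q(6, E)) = 1/308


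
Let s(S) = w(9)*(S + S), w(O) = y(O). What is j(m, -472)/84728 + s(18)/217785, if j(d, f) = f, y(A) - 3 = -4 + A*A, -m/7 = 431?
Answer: 1176851/153770729 ≈ 0.0076533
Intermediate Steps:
m = -3017 (m = -7*431 = -3017)
y(A) = -1 + A² (y(A) = 3 + (-4 + A*A) = 3 + (-4 + A²) = -1 + A²)
w(O) = -1 + O²
s(S) = 160*S (s(S) = (-1 + 9²)*(S + S) = (-1 + 81)*(2*S) = 80*(2*S) = 160*S)
j(m, -472)/84728 + s(18)/217785 = -472/84728 + (160*18)/217785 = -472*1/84728 + 2880*(1/217785) = -59/10591 + 192/14519 = 1176851/153770729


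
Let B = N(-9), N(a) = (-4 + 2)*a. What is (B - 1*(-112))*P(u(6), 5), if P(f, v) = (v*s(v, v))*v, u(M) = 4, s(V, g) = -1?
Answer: -3250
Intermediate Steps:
N(a) = -2*a
B = 18 (B = -2*(-9) = 18)
P(f, v) = -v**2 (P(f, v) = (v*(-1))*v = (-v)*v = -v**2)
(B - 1*(-112))*P(u(6), 5) = (18 - 1*(-112))*(-1*5**2) = (18 + 112)*(-1*25) = 130*(-25) = -3250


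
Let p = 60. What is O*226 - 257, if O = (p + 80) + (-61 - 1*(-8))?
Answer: 19405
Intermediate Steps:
O = 87 (O = (60 + 80) + (-61 - 1*(-8)) = 140 + (-61 + 8) = 140 - 53 = 87)
O*226 - 257 = 87*226 - 257 = 19662 - 257 = 19405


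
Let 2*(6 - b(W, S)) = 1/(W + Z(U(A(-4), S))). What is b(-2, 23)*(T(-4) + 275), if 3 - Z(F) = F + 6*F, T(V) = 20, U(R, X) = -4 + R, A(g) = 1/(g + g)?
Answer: 421850/239 ≈ 1765.1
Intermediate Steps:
A(g) = 1/(2*g)
Z(F) = 3 - 7*F (Z(F) = 3 - (F + 6*F) = 3 - 7*F)
b(W, S) = 6 - 1/(2*(255/8 + W)) (b(W, S) = 6 - 1/(2*(W + (3 - 7*(-4 + (1/2)/(-4))))) = 6 - 1/(2*(W + (3 - 7*(-4 + (1/2)*(-1/4))))) = 6 - 1/(2*(W + (3 - 7*(-4 - 1/8)))) = 6 - 1/(2*(W + (3 - 7*(-33/8)))) = 6 - 1/(2*(W + (3 + 231/8))) = 6 - 1/(2*(W + 255/8)) = 6 - 1/(2*(255/8 + W)))
b(-2, 23)*(T(-4) + 275) = (2*(763 + 24*(-2))/(255 + 8*(-2)))*(20 + 275) = (2*(763 - 48)/(255 - 16))*295 = (2*715/239)*295 = (2*(1/239)*715)*295 = (1430/239)*295 = 421850/239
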